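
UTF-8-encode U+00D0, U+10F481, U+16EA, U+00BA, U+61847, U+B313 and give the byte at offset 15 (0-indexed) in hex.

U+00D0 → 2-byte form C3 90 at offsets 0–1.
U+10F481 → 4-byte form F4 8F 92 81 at offsets 2–5.
U+16EA → 3-byte form E1 9B AA at offsets 6–8.
U+00BA → 2-byte form C2 BA at offsets 9–10.
U+61847 → 4-byte form F1 A1 A1 87 at offsets 11–14.
U+B313 → 3-byte form EB 8C 93 at offsets 15–17.
Offset 15 falls in char 6's range; it's byte 1 of EB 8C 93 = 0xEB.

0xEB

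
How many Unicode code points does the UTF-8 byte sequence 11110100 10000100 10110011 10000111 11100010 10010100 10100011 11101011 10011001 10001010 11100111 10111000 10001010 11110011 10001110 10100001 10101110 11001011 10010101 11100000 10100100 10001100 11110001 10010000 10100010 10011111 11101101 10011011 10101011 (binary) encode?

9

Byte at offset 0: 0xF4 = 11110100 → 4-byte char (#1). Advance 4.
Byte at offset 4: 0xE2 = 11100010 → 3-byte char (#2). Advance 3.
Byte at offset 7: 0xEB = 11101011 → 3-byte char (#3). Advance 3.
Byte at offset 10: 0xE7 = 11100111 → 3-byte char (#4). Advance 3.
Byte at offset 13: 0xF3 = 11110011 → 4-byte char (#5). Advance 4.
Byte at offset 17: 0xCB = 11001011 → 2-byte char (#6). Advance 2.
Byte at offset 19: 0xE0 = 11100000 → 3-byte char (#7). Advance 3.
Byte at offset 22: 0xF1 = 11110001 → 4-byte char (#8). Advance 4.
Byte at offset 26: 0xED = 11101101 → 3-byte char (#9). Advance 3.
Reached end at offset 29 after 9 code points.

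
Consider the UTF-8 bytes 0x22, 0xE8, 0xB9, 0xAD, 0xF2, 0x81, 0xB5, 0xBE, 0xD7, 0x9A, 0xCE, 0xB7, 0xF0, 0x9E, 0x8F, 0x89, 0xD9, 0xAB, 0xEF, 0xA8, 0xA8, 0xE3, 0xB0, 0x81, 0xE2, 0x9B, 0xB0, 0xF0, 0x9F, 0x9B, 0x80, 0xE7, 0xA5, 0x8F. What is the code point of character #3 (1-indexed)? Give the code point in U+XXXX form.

U+81D7E

Offset 0: leading byte 0x22 = 00100010 → 1-byte char #1 = 22.
Offset 1: leading byte 0xE8 = 11101000 → 3-byte char #2 = E8 B9 AD.
Offset 4: leading byte 0xF2 = 11110010 → 4-byte char #3 = F2 81 B5 BE.
Leading byte 0xF2 = 11110010 matches 11110xxx → 4-byte sequence.
Byte 1: 0xF2 = 11110010, payload 010 (3 bits).
Byte 2: 0x81 = 10000001 (10xxxxxx ✓), payload 000001.
Byte 3: 0xB5 = 10110101 (10xxxxxx ✓), payload 110101.
Byte 4: 0xBE = 10111110 (10xxxxxx ✓), payload 111110.
Concatenate: 010000001110101111110 = 0x81D7E (21 bits → U+81D7E).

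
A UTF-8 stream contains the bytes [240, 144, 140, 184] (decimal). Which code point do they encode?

U+10338

Leading byte 0xF0 = 11110000 matches 11110xxx → 4-byte sequence.
Byte 1: 0xF0 = 11110000, payload 000 (3 bits).
Byte 2: 0x90 = 10010000 (10xxxxxx ✓), payload 010000.
Byte 3: 0x8C = 10001100 (10xxxxxx ✓), payload 001100.
Byte 4: 0xB8 = 10111000 (10xxxxxx ✓), payload 111000.
Concatenate: 000010000001100111000 = 0x10338 (21 bits → U+10338).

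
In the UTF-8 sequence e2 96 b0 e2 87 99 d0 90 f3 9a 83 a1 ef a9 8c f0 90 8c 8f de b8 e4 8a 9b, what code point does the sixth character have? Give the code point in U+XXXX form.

Offset 0: leading byte 0xE2 = 11100010 → 3-byte char #1 = E2 96 B0.
Offset 3: leading byte 0xE2 = 11100010 → 3-byte char #2 = E2 87 99.
Offset 6: leading byte 0xD0 = 11010000 → 2-byte char #3 = D0 90.
Offset 8: leading byte 0xF3 = 11110011 → 4-byte char #4 = F3 9A 83 A1.
Offset 12: leading byte 0xEF = 11101111 → 3-byte char #5 = EF A9 8C.
Offset 15: leading byte 0xF0 = 11110000 → 4-byte char #6 = F0 90 8C 8F.
Leading byte 0xF0 = 11110000 matches 11110xxx → 4-byte sequence.
Byte 1: 0xF0 = 11110000, payload 000 (3 bits).
Byte 2: 0x90 = 10010000 (10xxxxxx ✓), payload 010000.
Byte 3: 0x8C = 10001100 (10xxxxxx ✓), payload 001100.
Byte 4: 0x8F = 10001111 (10xxxxxx ✓), payload 001111.
Concatenate: 000010000001100001111 = 0x1030F (21 bits → U+1030F).

U+1030F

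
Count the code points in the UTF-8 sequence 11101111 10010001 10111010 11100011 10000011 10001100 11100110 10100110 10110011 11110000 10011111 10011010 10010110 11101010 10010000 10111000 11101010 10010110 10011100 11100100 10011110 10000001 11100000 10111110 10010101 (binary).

Byte at offset 0: 0xEF = 11101111 → 3-byte char (#1). Advance 3.
Byte at offset 3: 0xE3 = 11100011 → 3-byte char (#2). Advance 3.
Byte at offset 6: 0xE6 = 11100110 → 3-byte char (#3). Advance 3.
Byte at offset 9: 0xF0 = 11110000 → 4-byte char (#4). Advance 4.
Byte at offset 13: 0xEA = 11101010 → 3-byte char (#5). Advance 3.
Byte at offset 16: 0xEA = 11101010 → 3-byte char (#6). Advance 3.
Byte at offset 19: 0xE4 = 11100100 → 3-byte char (#7). Advance 3.
Byte at offset 22: 0xE0 = 11100000 → 3-byte char (#8). Advance 3.
Reached end at offset 25 after 8 code points.

8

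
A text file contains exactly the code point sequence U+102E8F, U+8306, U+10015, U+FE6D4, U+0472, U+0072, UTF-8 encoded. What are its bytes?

F4 82 BA 8F E8 8C 86 F0 90 80 95 F3 BE 9B 94 D1 B2 72

U+102E8F: 4-byte form → F4 82 BA 8F.
U+8306: 3-byte form → E8 8C 86.
U+10015: 4-byte form → F0 90 80 95.
U+FE6D4: 4-byte form → F3 BE 9B 94.
U+0472: 2-byte form → D1 B2.
U+0072: 1-byte form → 72.
Concatenated (18 bytes): F4 82 BA 8F E8 8C 86 F0 90 80 95 F3 BE 9B 94 D1 B2 72.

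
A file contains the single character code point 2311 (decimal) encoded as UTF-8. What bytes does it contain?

E0 A4 87

U+0907 = 0x907 = 2311 decimal. In range U+0800–U+FFFF → 3-byte form: 1110xxxx 10xxxxxx 10xxxxxx.
Binary (16 bits): 0000100100000111.
Split 4+6+6: 0000 | 100100 | 000111.
Byte 1: 11100000 = 0xE0.
Byte 2: 10100100 = 0xA4.
Byte 3: 10000111 = 0x87.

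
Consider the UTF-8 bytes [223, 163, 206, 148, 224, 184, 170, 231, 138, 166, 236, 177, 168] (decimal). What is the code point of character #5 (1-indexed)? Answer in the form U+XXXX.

Offset 0: leading byte 0xDF = 11011111 → 2-byte char #1 = DF A3.
Offset 2: leading byte 0xCE = 11001110 → 2-byte char #2 = CE 94.
Offset 4: leading byte 0xE0 = 11100000 → 3-byte char #3 = E0 B8 AA.
Offset 7: leading byte 0xE7 = 11100111 → 3-byte char #4 = E7 8A A6.
Offset 10: leading byte 0xEC = 11101100 → 3-byte char #5 = EC B1 A8.
Leading byte 0xEC = 11101100 matches 1110xxxx → 3-byte sequence.
Byte 1: 0xEC = 11101100, payload 1100 (4 bits).
Byte 2: 0xB1 = 10110001 (10xxxxxx ✓), payload 110001.
Byte 3: 0xA8 = 10101000 (10xxxxxx ✓), payload 101000.
Concatenate: 1100110001101000 = 0xCC68 (16 bits → U+CC68).

U+CC68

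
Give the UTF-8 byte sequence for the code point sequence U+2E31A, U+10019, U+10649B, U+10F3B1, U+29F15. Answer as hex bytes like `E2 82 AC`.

F0 AE 8C 9A F0 90 80 99 F4 86 92 9B F4 8F 8E B1 F0 A9 BC 95

U+2E31A: 4-byte form → F0 AE 8C 9A.
U+10019: 4-byte form → F0 90 80 99.
U+10649B: 4-byte form → F4 86 92 9B.
U+10F3B1: 4-byte form → F4 8F 8E B1.
U+29F15: 4-byte form → F0 A9 BC 95.
Concatenated (20 bytes): F0 AE 8C 9A F0 90 80 99 F4 86 92 9B F4 8F 8E B1 F0 A9 BC 95.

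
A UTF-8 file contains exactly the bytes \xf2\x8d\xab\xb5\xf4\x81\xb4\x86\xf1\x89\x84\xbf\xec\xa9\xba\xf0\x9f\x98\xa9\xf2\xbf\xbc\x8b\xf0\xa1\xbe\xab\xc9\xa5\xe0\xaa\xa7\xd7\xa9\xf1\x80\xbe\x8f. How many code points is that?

11

Byte at offset 0: 0xF2 = 11110010 → 4-byte char (#1). Advance 4.
Byte at offset 4: 0xF4 = 11110100 → 4-byte char (#2). Advance 4.
Byte at offset 8: 0xF1 = 11110001 → 4-byte char (#3). Advance 4.
Byte at offset 12: 0xEC = 11101100 → 3-byte char (#4). Advance 3.
Byte at offset 15: 0xF0 = 11110000 → 4-byte char (#5). Advance 4.
Byte at offset 19: 0xF2 = 11110010 → 4-byte char (#6). Advance 4.
Byte at offset 23: 0xF0 = 11110000 → 4-byte char (#7). Advance 4.
Byte at offset 27: 0xC9 = 11001001 → 2-byte char (#8). Advance 2.
Byte at offset 29: 0xE0 = 11100000 → 3-byte char (#9). Advance 3.
Byte at offset 32: 0xD7 = 11010111 → 2-byte char (#10). Advance 2.
Byte at offset 34: 0xF1 = 11110001 → 4-byte char (#11). Advance 4.
Reached end at offset 38 after 11 code points.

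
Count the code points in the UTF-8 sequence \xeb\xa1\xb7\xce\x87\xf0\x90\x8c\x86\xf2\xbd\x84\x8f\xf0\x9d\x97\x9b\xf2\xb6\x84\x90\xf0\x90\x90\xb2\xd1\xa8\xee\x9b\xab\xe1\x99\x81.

Byte at offset 0: 0xEB = 11101011 → 3-byte char (#1). Advance 3.
Byte at offset 3: 0xCE = 11001110 → 2-byte char (#2). Advance 2.
Byte at offset 5: 0xF0 = 11110000 → 4-byte char (#3). Advance 4.
Byte at offset 9: 0xF2 = 11110010 → 4-byte char (#4). Advance 4.
Byte at offset 13: 0xF0 = 11110000 → 4-byte char (#5). Advance 4.
Byte at offset 17: 0xF2 = 11110010 → 4-byte char (#6). Advance 4.
Byte at offset 21: 0xF0 = 11110000 → 4-byte char (#7). Advance 4.
Byte at offset 25: 0xD1 = 11010001 → 2-byte char (#8). Advance 2.
Byte at offset 27: 0xEE = 11101110 → 3-byte char (#9). Advance 3.
Byte at offset 30: 0xE1 = 11100001 → 3-byte char (#10). Advance 3.
Reached end at offset 33 after 10 code points.

10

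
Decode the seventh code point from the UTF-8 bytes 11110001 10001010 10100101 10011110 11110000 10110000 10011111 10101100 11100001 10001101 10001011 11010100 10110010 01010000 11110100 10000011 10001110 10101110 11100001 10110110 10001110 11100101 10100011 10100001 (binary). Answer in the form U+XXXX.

U+1D8E

Offset 0: leading byte 0xF1 = 11110001 → 4-byte char #1 = F1 8A A5 9E.
Offset 4: leading byte 0xF0 = 11110000 → 4-byte char #2 = F0 B0 9F AC.
Offset 8: leading byte 0xE1 = 11100001 → 3-byte char #3 = E1 8D 8B.
Offset 11: leading byte 0xD4 = 11010100 → 2-byte char #4 = D4 B2.
Offset 13: leading byte 0x50 = 01010000 → 1-byte char #5 = 50.
Offset 14: leading byte 0xF4 = 11110100 → 4-byte char #6 = F4 83 8E AE.
Offset 18: leading byte 0xE1 = 11100001 → 3-byte char #7 = E1 B6 8E.
Leading byte 0xE1 = 11100001 matches 1110xxxx → 3-byte sequence.
Byte 1: 0xE1 = 11100001, payload 0001 (4 bits).
Byte 2: 0xB6 = 10110110 (10xxxxxx ✓), payload 110110.
Byte 3: 0x8E = 10001110 (10xxxxxx ✓), payload 001110.
Concatenate: 0001110110001110 = 0x1D8E (16 bits → U+1D8E).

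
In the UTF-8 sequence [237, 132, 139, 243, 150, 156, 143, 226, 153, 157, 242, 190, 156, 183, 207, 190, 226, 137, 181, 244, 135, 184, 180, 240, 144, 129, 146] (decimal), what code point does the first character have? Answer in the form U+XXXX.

Offset 0: leading byte 0xED = 11101101 → 3-byte char #1 = ED 84 8B.
Leading byte 0xED = 11101101 matches 1110xxxx → 3-byte sequence.
Byte 1: 0xED = 11101101, payload 1101 (4 bits).
Byte 2: 0x84 = 10000100 (10xxxxxx ✓), payload 000100.
Byte 3: 0x8B = 10001011 (10xxxxxx ✓), payload 001011.
Concatenate: 1101000100001011 = 0xD10B (16 bits → U+D10B).

U+D10B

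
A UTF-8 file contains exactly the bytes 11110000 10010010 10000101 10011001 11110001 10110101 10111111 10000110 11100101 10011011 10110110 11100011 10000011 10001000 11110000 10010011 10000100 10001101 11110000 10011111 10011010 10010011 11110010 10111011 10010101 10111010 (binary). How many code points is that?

7

Byte at offset 0: 0xF0 = 11110000 → 4-byte char (#1). Advance 4.
Byte at offset 4: 0xF1 = 11110001 → 4-byte char (#2). Advance 4.
Byte at offset 8: 0xE5 = 11100101 → 3-byte char (#3). Advance 3.
Byte at offset 11: 0xE3 = 11100011 → 3-byte char (#4). Advance 3.
Byte at offset 14: 0xF0 = 11110000 → 4-byte char (#5). Advance 4.
Byte at offset 18: 0xF0 = 11110000 → 4-byte char (#6). Advance 4.
Byte at offset 22: 0xF2 = 11110010 → 4-byte char (#7). Advance 4.
Reached end at offset 26 after 7 code points.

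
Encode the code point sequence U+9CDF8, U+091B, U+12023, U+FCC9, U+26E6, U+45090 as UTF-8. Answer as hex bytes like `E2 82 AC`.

U+9CDF8: 4-byte form → F2 9C B7 B8.
U+091B: 3-byte form → E0 A4 9B.
U+12023: 4-byte form → F0 92 80 A3.
U+FCC9: 3-byte form → EF B3 89.
U+26E6: 3-byte form → E2 9B A6.
U+45090: 4-byte form → F1 85 82 90.
Concatenated (21 bytes): F2 9C B7 B8 E0 A4 9B F0 92 80 A3 EF B3 89 E2 9B A6 F1 85 82 90.

F2 9C B7 B8 E0 A4 9B F0 92 80 A3 EF B3 89 E2 9B A6 F1 85 82 90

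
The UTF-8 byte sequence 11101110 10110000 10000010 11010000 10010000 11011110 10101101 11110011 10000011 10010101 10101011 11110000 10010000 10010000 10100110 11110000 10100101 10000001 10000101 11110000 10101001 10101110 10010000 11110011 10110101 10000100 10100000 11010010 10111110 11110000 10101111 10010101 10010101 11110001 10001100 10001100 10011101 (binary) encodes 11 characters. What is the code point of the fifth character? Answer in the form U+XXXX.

Offset 0: leading byte 0xEE = 11101110 → 3-byte char #1 = EE B0 82.
Offset 3: leading byte 0xD0 = 11010000 → 2-byte char #2 = D0 90.
Offset 5: leading byte 0xDE = 11011110 → 2-byte char #3 = DE AD.
Offset 7: leading byte 0xF3 = 11110011 → 4-byte char #4 = F3 83 95 AB.
Offset 11: leading byte 0xF0 = 11110000 → 4-byte char #5 = F0 90 90 A6.
Leading byte 0xF0 = 11110000 matches 11110xxx → 4-byte sequence.
Byte 1: 0xF0 = 11110000, payload 000 (3 bits).
Byte 2: 0x90 = 10010000 (10xxxxxx ✓), payload 010000.
Byte 3: 0x90 = 10010000 (10xxxxxx ✓), payload 010000.
Byte 4: 0xA6 = 10100110 (10xxxxxx ✓), payload 100110.
Concatenate: 000010000010000100110 = 0x10426 (21 bits → U+10426).

U+10426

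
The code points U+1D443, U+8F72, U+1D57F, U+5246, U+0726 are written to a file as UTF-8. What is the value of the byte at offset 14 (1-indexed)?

0x86

1-indexed offset 14 is 0-indexed offset 13.
U+1D443 → 4-byte form F0 9D 91 83 at offsets 0–3.
U+8F72 → 3-byte form E8 BD B2 at offsets 4–6.
U+1D57F → 4-byte form F0 9D 95 BF at offsets 7–10.
U+5246 → 3-byte form E5 89 86 at offsets 11–13.
Offset 13 falls in char 4's range; it's byte 3 of E5 89 86 = 0x86.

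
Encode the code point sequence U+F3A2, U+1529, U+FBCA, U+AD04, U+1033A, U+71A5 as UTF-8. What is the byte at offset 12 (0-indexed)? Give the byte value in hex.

0xF0

U+F3A2 → 3-byte form EF 8E A2 at offsets 0–2.
U+1529 → 3-byte form E1 94 A9 at offsets 3–5.
U+FBCA → 3-byte form EF AF 8A at offsets 6–8.
U+AD04 → 3-byte form EA B4 84 at offsets 9–11.
U+1033A → 4-byte form F0 90 8C BA at offsets 12–15.
Offset 12 falls in char 5's range; it's byte 1 of F0 90 8C BA = 0xF0.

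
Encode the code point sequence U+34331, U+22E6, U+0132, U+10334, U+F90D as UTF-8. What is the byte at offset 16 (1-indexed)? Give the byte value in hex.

0x8D

1-indexed offset 16 is 0-indexed offset 15.
U+34331 → 4-byte form F0 B4 8C B1 at offsets 0–3.
U+22E6 → 3-byte form E2 8B A6 at offsets 4–6.
U+0132 → 2-byte form C4 B2 at offsets 7–8.
U+10334 → 4-byte form F0 90 8C B4 at offsets 9–12.
U+F90D → 3-byte form EF A4 8D at offsets 13–15.
Offset 15 falls in char 5's range; it's byte 3 of EF A4 8D = 0x8D.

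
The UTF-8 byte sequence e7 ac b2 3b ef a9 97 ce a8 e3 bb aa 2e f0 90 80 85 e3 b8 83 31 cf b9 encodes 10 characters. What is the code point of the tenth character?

U+03F9

Offset 0: leading byte 0xE7 = 11100111 → 3-byte char #1 = E7 AC B2.
Offset 3: leading byte 0x3B = 00111011 → 1-byte char #2 = 3B.
Offset 4: leading byte 0xEF = 11101111 → 3-byte char #3 = EF A9 97.
Offset 7: leading byte 0xCE = 11001110 → 2-byte char #4 = CE A8.
Offset 9: leading byte 0xE3 = 11100011 → 3-byte char #5 = E3 BB AA.
Offset 12: leading byte 0x2E = 00101110 → 1-byte char #6 = 2E.
Offset 13: leading byte 0xF0 = 11110000 → 4-byte char #7 = F0 90 80 85.
Offset 17: leading byte 0xE3 = 11100011 → 3-byte char #8 = E3 B8 83.
Offset 20: leading byte 0x31 = 00110001 → 1-byte char #9 = 31.
Offset 21: leading byte 0xCF = 11001111 → 2-byte char #10 = CF B9.
Leading byte 0xCF = 11001111 matches 110xxxxx → 2-byte sequence.
Byte 1: 0xCF = 11001111, payload 01111 (5 bits).
Byte 2: 0xB9 = 10111001 (10xxxxxx ✓), payload 111001.
Concatenate: 01111111001 = 0x3F9 (11 bits → U+03F9).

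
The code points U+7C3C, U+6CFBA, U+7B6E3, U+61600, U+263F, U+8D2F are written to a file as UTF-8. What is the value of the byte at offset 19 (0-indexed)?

U+7C3C → 3-byte form E7 B0 BC at offsets 0–2.
U+6CFBA → 4-byte form F1 AC BE BA at offsets 3–6.
U+7B6E3 → 4-byte form F1 BB 9B A3 at offsets 7–10.
U+61600 → 4-byte form F1 A1 98 80 at offsets 11–14.
U+263F → 3-byte form E2 98 BF at offsets 15–17.
U+8D2F → 3-byte form E8 B4 AF at offsets 18–20.
Offset 19 falls in char 6's range; it's byte 2 of E8 B4 AF = 0xB4.

0xB4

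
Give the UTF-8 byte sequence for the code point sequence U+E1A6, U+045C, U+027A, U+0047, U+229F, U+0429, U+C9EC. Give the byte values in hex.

EE 86 A6 D1 9C C9 BA 47 E2 8A 9F D0 A9 EC A7 AC

U+E1A6: 3-byte form → EE 86 A6.
U+045C: 2-byte form → D1 9C.
U+027A: 2-byte form → C9 BA.
U+0047: 1-byte form → 47.
U+229F: 3-byte form → E2 8A 9F.
U+0429: 2-byte form → D0 A9.
U+C9EC: 3-byte form → EC A7 AC.
Concatenated (16 bytes): EE 86 A6 D1 9C C9 BA 47 E2 8A 9F D0 A9 EC A7 AC.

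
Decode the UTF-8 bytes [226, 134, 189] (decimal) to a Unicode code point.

Leading byte 0xE2 = 11100010 matches 1110xxxx → 3-byte sequence.
Byte 1: 0xE2 = 11100010, payload 0010 (4 bits).
Byte 2: 0x86 = 10000110 (10xxxxxx ✓), payload 000110.
Byte 3: 0xBD = 10111101 (10xxxxxx ✓), payload 111101.
Concatenate: 0010000110111101 = 0x21BD (16 bits → U+21BD).

U+21BD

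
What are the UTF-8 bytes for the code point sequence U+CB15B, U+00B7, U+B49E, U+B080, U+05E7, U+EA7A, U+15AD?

U+CB15B: 4-byte form → F3 8B 85 9B.
U+00B7: 2-byte form → C2 B7.
U+B49E: 3-byte form → EB 92 9E.
U+B080: 3-byte form → EB 82 80.
U+05E7: 2-byte form → D7 A7.
U+EA7A: 3-byte form → EE A9 BA.
U+15AD: 3-byte form → E1 96 AD.
Concatenated (20 bytes): F3 8B 85 9B C2 B7 EB 92 9E EB 82 80 D7 A7 EE A9 BA E1 96 AD.

F3 8B 85 9B C2 B7 EB 92 9E EB 82 80 D7 A7 EE A9 BA E1 96 AD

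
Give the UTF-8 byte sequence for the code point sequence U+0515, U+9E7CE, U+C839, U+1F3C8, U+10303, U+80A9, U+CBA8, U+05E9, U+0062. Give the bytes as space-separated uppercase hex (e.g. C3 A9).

D4 95 F2 9E 9F 8E EC A0 B9 F0 9F 8F 88 F0 90 8C 83 E8 82 A9 EC AE A8 D7 A9 62

U+0515: 2-byte form → D4 95.
U+9E7CE: 4-byte form → F2 9E 9F 8E.
U+C839: 3-byte form → EC A0 B9.
U+1F3C8: 4-byte form → F0 9F 8F 88.
U+10303: 4-byte form → F0 90 8C 83.
U+80A9: 3-byte form → E8 82 A9.
U+CBA8: 3-byte form → EC AE A8.
U+05E9: 2-byte form → D7 A9.
U+0062: 1-byte form → 62.
Concatenated (26 bytes): D4 95 F2 9E 9F 8E EC A0 B9 F0 9F 8F 88 F0 90 8C 83 E8 82 A9 EC AE A8 D7 A9 62.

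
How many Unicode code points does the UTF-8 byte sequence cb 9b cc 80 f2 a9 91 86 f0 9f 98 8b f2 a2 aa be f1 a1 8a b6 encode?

6

Byte at offset 0: 0xCB = 11001011 → 2-byte char (#1). Advance 2.
Byte at offset 2: 0xCC = 11001100 → 2-byte char (#2). Advance 2.
Byte at offset 4: 0xF2 = 11110010 → 4-byte char (#3). Advance 4.
Byte at offset 8: 0xF0 = 11110000 → 4-byte char (#4). Advance 4.
Byte at offset 12: 0xF2 = 11110010 → 4-byte char (#5). Advance 4.
Byte at offset 16: 0xF1 = 11110001 → 4-byte char (#6). Advance 4.
Reached end at offset 20 after 6 code points.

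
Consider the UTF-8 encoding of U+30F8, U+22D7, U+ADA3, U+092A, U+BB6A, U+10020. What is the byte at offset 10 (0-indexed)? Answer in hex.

U+30F8 → 3-byte form E3 83 B8 at offsets 0–2.
U+22D7 → 3-byte form E2 8B 97 at offsets 3–5.
U+ADA3 → 3-byte form EA B6 A3 at offsets 6–8.
U+092A → 3-byte form E0 A4 AA at offsets 9–11.
Offset 10 falls in char 4's range; it's byte 2 of E0 A4 AA = 0xA4.

0xA4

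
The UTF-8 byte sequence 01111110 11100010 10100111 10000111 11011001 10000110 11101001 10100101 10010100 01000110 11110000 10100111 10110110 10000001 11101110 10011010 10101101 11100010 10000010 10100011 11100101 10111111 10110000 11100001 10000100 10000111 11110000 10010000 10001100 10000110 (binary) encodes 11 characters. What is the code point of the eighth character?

Offset 0: leading byte 0x7E = 01111110 → 1-byte char #1 = 7E.
Offset 1: leading byte 0xE2 = 11100010 → 3-byte char #2 = E2 A7 87.
Offset 4: leading byte 0xD9 = 11011001 → 2-byte char #3 = D9 86.
Offset 6: leading byte 0xE9 = 11101001 → 3-byte char #4 = E9 A5 94.
Offset 9: leading byte 0x46 = 01000110 → 1-byte char #5 = 46.
Offset 10: leading byte 0xF0 = 11110000 → 4-byte char #6 = F0 A7 B6 81.
Offset 14: leading byte 0xEE = 11101110 → 3-byte char #7 = EE 9A AD.
Offset 17: leading byte 0xE2 = 11100010 → 3-byte char #8 = E2 82 A3.
Leading byte 0xE2 = 11100010 matches 1110xxxx → 3-byte sequence.
Byte 1: 0xE2 = 11100010, payload 0010 (4 bits).
Byte 2: 0x82 = 10000010 (10xxxxxx ✓), payload 000010.
Byte 3: 0xA3 = 10100011 (10xxxxxx ✓), payload 100011.
Concatenate: 0010000010100011 = 0x20A3 (16 bits → U+20A3).

U+20A3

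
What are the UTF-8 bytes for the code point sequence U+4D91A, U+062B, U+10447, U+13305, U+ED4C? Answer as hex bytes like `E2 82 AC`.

U+4D91A: 4-byte form → F1 8D A4 9A.
U+062B: 2-byte form → D8 AB.
U+10447: 4-byte form → F0 90 91 87.
U+13305: 4-byte form → F0 93 8C 85.
U+ED4C: 3-byte form → EE B5 8C.
Concatenated (17 bytes): F1 8D A4 9A D8 AB F0 90 91 87 F0 93 8C 85 EE B5 8C.

F1 8D A4 9A D8 AB F0 90 91 87 F0 93 8C 85 EE B5 8C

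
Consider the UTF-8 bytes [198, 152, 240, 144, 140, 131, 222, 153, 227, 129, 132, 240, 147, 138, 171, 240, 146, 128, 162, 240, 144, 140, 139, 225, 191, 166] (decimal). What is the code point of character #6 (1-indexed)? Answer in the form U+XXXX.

Offset 0: leading byte 0xC6 = 11000110 → 2-byte char #1 = C6 98.
Offset 2: leading byte 0xF0 = 11110000 → 4-byte char #2 = F0 90 8C 83.
Offset 6: leading byte 0xDE = 11011110 → 2-byte char #3 = DE 99.
Offset 8: leading byte 0xE3 = 11100011 → 3-byte char #4 = E3 81 84.
Offset 11: leading byte 0xF0 = 11110000 → 4-byte char #5 = F0 93 8A AB.
Offset 15: leading byte 0xF0 = 11110000 → 4-byte char #6 = F0 92 80 A2.
Leading byte 0xF0 = 11110000 matches 11110xxx → 4-byte sequence.
Byte 1: 0xF0 = 11110000, payload 000 (3 bits).
Byte 2: 0x92 = 10010010 (10xxxxxx ✓), payload 010010.
Byte 3: 0x80 = 10000000 (10xxxxxx ✓), payload 000000.
Byte 4: 0xA2 = 10100010 (10xxxxxx ✓), payload 100010.
Concatenate: 000010010000000100010 = 0x12022 (21 bits → U+12022).

U+12022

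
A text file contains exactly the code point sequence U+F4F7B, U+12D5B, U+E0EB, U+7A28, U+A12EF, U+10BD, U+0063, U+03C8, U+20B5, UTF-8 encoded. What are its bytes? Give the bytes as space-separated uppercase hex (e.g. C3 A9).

F3 B4 BD BB F0 92 B5 9B EE 83 AB E7 A8 A8 F2 A1 8B AF E1 82 BD 63 CF 88 E2 82 B5

U+F4F7B: 4-byte form → F3 B4 BD BB.
U+12D5B: 4-byte form → F0 92 B5 9B.
U+E0EB: 3-byte form → EE 83 AB.
U+7A28: 3-byte form → E7 A8 A8.
U+A12EF: 4-byte form → F2 A1 8B AF.
U+10BD: 3-byte form → E1 82 BD.
U+0063: 1-byte form → 63.
U+03C8: 2-byte form → CF 88.
U+20B5: 3-byte form → E2 82 B5.
Concatenated (27 bytes): F3 B4 BD BB F0 92 B5 9B EE 83 AB E7 A8 A8 F2 A1 8B AF E1 82 BD 63 CF 88 E2 82 B5.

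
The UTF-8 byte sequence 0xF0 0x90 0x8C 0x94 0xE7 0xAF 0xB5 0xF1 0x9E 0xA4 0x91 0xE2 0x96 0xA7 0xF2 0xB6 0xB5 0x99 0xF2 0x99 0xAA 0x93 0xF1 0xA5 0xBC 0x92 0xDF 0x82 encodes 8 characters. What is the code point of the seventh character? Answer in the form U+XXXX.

U+65F12

Offset 0: leading byte 0xF0 = 11110000 → 4-byte char #1 = F0 90 8C 94.
Offset 4: leading byte 0xE7 = 11100111 → 3-byte char #2 = E7 AF B5.
Offset 7: leading byte 0xF1 = 11110001 → 4-byte char #3 = F1 9E A4 91.
Offset 11: leading byte 0xE2 = 11100010 → 3-byte char #4 = E2 96 A7.
Offset 14: leading byte 0xF2 = 11110010 → 4-byte char #5 = F2 B6 B5 99.
Offset 18: leading byte 0xF2 = 11110010 → 4-byte char #6 = F2 99 AA 93.
Offset 22: leading byte 0xF1 = 11110001 → 4-byte char #7 = F1 A5 BC 92.
Leading byte 0xF1 = 11110001 matches 11110xxx → 4-byte sequence.
Byte 1: 0xF1 = 11110001, payload 001 (3 bits).
Byte 2: 0xA5 = 10100101 (10xxxxxx ✓), payload 100101.
Byte 3: 0xBC = 10111100 (10xxxxxx ✓), payload 111100.
Byte 4: 0x92 = 10010010 (10xxxxxx ✓), payload 010010.
Concatenate: 001100101111100010010 = 0x65F12 (21 bits → U+65F12).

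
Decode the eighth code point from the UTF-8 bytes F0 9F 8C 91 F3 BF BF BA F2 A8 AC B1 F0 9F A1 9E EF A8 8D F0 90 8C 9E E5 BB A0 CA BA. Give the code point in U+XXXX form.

U+02BA

Offset 0: leading byte 0xF0 = 11110000 → 4-byte char #1 = F0 9F 8C 91.
Offset 4: leading byte 0xF3 = 11110011 → 4-byte char #2 = F3 BF BF BA.
Offset 8: leading byte 0xF2 = 11110010 → 4-byte char #3 = F2 A8 AC B1.
Offset 12: leading byte 0xF0 = 11110000 → 4-byte char #4 = F0 9F A1 9E.
Offset 16: leading byte 0xEF = 11101111 → 3-byte char #5 = EF A8 8D.
Offset 19: leading byte 0xF0 = 11110000 → 4-byte char #6 = F0 90 8C 9E.
Offset 23: leading byte 0xE5 = 11100101 → 3-byte char #7 = E5 BB A0.
Offset 26: leading byte 0xCA = 11001010 → 2-byte char #8 = CA BA.
Leading byte 0xCA = 11001010 matches 110xxxxx → 2-byte sequence.
Byte 1: 0xCA = 11001010, payload 01010 (5 bits).
Byte 2: 0xBA = 10111010 (10xxxxxx ✓), payload 111010.
Concatenate: 01010111010 = 0x2BA (11 bits → U+02BA).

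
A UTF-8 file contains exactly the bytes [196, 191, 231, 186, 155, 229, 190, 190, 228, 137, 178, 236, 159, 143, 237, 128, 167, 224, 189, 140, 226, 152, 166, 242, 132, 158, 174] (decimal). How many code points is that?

9

Byte at offset 0: 0xC4 = 11000100 → 2-byte char (#1). Advance 2.
Byte at offset 2: 0xE7 = 11100111 → 3-byte char (#2). Advance 3.
Byte at offset 5: 0xE5 = 11100101 → 3-byte char (#3). Advance 3.
Byte at offset 8: 0xE4 = 11100100 → 3-byte char (#4). Advance 3.
Byte at offset 11: 0xEC = 11101100 → 3-byte char (#5). Advance 3.
Byte at offset 14: 0xED = 11101101 → 3-byte char (#6). Advance 3.
Byte at offset 17: 0xE0 = 11100000 → 3-byte char (#7). Advance 3.
Byte at offset 20: 0xE2 = 11100010 → 3-byte char (#8). Advance 3.
Byte at offset 23: 0xF2 = 11110010 → 4-byte char (#9). Advance 4.
Reached end at offset 27 after 9 code points.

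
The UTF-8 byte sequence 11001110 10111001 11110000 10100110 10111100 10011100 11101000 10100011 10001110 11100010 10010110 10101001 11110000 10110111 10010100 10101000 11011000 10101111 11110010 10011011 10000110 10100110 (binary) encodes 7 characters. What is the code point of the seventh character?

U+9B1A6

Offset 0: leading byte 0xCE = 11001110 → 2-byte char #1 = CE B9.
Offset 2: leading byte 0xF0 = 11110000 → 4-byte char #2 = F0 A6 BC 9C.
Offset 6: leading byte 0xE8 = 11101000 → 3-byte char #3 = E8 A3 8E.
Offset 9: leading byte 0xE2 = 11100010 → 3-byte char #4 = E2 96 A9.
Offset 12: leading byte 0xF0 = 11110000 → 4-byte char #5 = F0 B7 94 A8.
Offset 16: leading byte 0xD8 = 11011000 → 2-byte char #6 = D8 AF.
Offset 18: leading byte 0xF2 = 11110010 → 4-byte char #7 = F2 9B 86 A6.
Leading byte 0xF2 = 11110010 matches 11110xxx → 4-byte sequence.
Byte 1: 0xF2 = 11110010, payload 010 (3 bits).
Byte 2: 0x9B = 10011011 (10xxxxxx ✓), payload 011011.
Byte 3: 0x86 = 10000110 (10xxxxxx ✓), payload 000110.
Byte 4: 0xA6 = 10100110 (10xxxxxx ✓), payload 100110.
Concatenate: 010011011000110100110 = 0x9B1A6 (21 bits → U+9B1A6).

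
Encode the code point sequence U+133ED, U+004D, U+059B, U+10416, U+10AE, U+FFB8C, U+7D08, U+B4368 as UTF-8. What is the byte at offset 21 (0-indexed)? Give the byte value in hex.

0xF2

U+133ED → 4-byte form F0 93 8F AD at offsets 0–3.
U+004D → 1-byte form 4D at offsets 4–4.
U+059B → 2-byte form D6 9B at offsets 5–6.
U+10416 → 4-byte form F0 90 90 96 at offsets 7–10.
U+10AE → 3-byte form E1 82 AE at offsets 11–13.
U+FFB8C → 4-byte form F3 BF AE 8C at offsets 14–17.
U+7D08 → 3-byte form E7 B4 88 at offsets 18–20.
U+B4368 → 4-byte form F2 B4 8D A8 at offsets 21–24.
Offset 21 falls in char 8's range; it's byte 1 of F2 B4 8D A8 = 0xF2.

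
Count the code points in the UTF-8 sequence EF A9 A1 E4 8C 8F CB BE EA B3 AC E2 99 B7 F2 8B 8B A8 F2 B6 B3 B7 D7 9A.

8

Byte at offset 0: 0xEF = 11101111 → 3-byte char (#1). Advance 3.
Byte at offset 3: 0xE4 = 11100100 → 3-byte char (#2). Advance 3.
Byte at offset 6: 0xCB = 11001011 → 2-byte char (#3). Advance 2.
Byte at offset 8: 0xEA = 11101010 → 3-byte char (#4). Advance 3.
Byte at offset 11: 0xE2 = 11100010 → 3-byte char (#5). Advance 3.
Byte at offset 14: 0xF2 = 11110010 → 4-byte char (#6). Advance 4.
Byte at offset 18: 0xF2 = 11110010 → 4-byte char (#7). Advance 4.
Byte at offset 22: 0xD7 = 11010111 → 2-byte char (#8). Advance 2.
Reached end at offset 24 after 8 code points.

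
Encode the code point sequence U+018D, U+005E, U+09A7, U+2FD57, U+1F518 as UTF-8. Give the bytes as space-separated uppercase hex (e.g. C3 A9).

C6 8D 5E E0 A6 A7 F0 AF B5 97 F0 9F 94 98

U+018D: 2-byte form → C6 8D.
U+005E: 1-byte form → 5E.
U+09A7: 3-byte form → E0 A6 A7.
U+2FD57: 4-byte form → F0 AF B5 97.
U+1F518: 4-byte form → F0 9F 94 98.
Concatenated (14 bytes): C6 8D 5E E0 A6 A7 F0 AF B5 97 F0 9F 94 98.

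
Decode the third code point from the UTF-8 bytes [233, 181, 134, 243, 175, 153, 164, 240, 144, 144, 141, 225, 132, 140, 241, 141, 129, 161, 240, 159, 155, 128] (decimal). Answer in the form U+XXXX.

Offset 0: leading byte 0xE9 = 11101001 → 3-byte char #1 = E9 B5 86.
Offset 3: leading byte 0xF3 = 11110011 → 4-byte char #2 = F3 AF 99 A4.
Offset 7: leading byte 0xF0 = 11110000 → 4-byte char #3 = F0 90 90 8D.
Leading byte 0xF0 = 11110000 matches 11110xxx → 4-byte sequence.
Byte 1: 0xF0 = 11110000, payload 000 (3 bits).
Byte 2: 0x90 = 10010000 (10xxxxxx ✓), payload 010000.
Byte 3: 0x90 = 10010000 (10xxxxxx ✓), payload 010000.
Byte 4: 0x8D = 10001101 (10xxxxxx ✓), payload 001101.
Concatenate: 000010000010000001101 = 0x1040D (21 bits → U+1040D).

U+1040D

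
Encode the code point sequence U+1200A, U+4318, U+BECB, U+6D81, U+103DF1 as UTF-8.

F0 92 80 8A E4 8C 98 EB BB 8B E6 B6 81 F4 83 B7 B1

U+1200A: 4-byte form → F0 92 80 8A.
U+4318: 3-byte form → E4 8C 98.
U+BECB: 3-byte form → EB BB 8B.
U+6D81: 3-byte form → E6 B6 81.
U+103DF1: 4-byte form → F4 83 B7 B1.
Concatenated (17 bytes): F0 92 80 8A E4 8C 98 EB BB 8B E6 B6 81 F4 83 B7 B1.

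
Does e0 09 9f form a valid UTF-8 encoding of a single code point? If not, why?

Leading byte 0xE0 = 11100000 → 3-byte form.
Byte 2 is 0x09 = 00001001, which is not 10xxxxxx — expected a continuation byte.

invalid (non-continuation byte where continuation expected)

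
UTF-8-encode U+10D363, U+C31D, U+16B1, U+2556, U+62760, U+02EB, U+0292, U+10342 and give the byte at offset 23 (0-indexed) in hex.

0x8D

U+10D363 → 4-byte form F4 8D 8D A3 at offsets 0–3.
U+C31D → 3-byte form EC 8C 9D at offsets 4–6.
U+16B1 → 3-byte form E1 9A B1 at offsets 7–9.
U+2556 → 3-byte form E2 95 96 at offsets 10–12.
U+62760 → 4-byte form F1 A2 9D A0 at offsets 13–16.
U+02EB → 2-byte form CB AB at offsets 17–18.
U+0292 → 2-byte form CA 92 at offsets 19–20.
U+10342 → 4-byte form F0 90 8D 82 at offsets 21–24.
Offset 23 falls in char 8's range; it's byte 3 of F0 90 8D 82 = 0x8D.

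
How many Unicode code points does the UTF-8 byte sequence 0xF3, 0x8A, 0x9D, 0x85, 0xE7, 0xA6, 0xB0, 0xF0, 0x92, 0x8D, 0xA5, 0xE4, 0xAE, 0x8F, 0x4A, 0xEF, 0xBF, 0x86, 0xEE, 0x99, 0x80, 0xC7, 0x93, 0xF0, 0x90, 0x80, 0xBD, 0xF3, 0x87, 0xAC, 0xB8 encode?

10

Byte at offset 0: 0xF3 = 11110011 → 4-byte char (#1). Advance 4.
Byte at offset 4: 0xE7 = 11100111 → 3-byte char (#2). Advance 3.
Byte at offset 7: 0xF0 = 11110000 → 4-byte char (#3). Advance 4.
Byte at offset 11: 0xE4 = 11100100 → 3-byte char (#4). Advance 3.
Byte at offset 14: 0x4A = 01001010 → 1-byte char (#5). Advance 1.
Byte at offset 15: 0xEF = 11101111 → 3-byte char (#6). Advance 3.
Byte at offset 18: 0xEE = 11101110 → 3-byte char (#7). Advance 3.
Byte at offset 21: 0xC7 = 11000111 → 2-byte char (#8). Advance 2.
Byte at offset 23: 0xF0 = 11110000 → 4-byte char (#9). Advance 4.
Byte at offset 27: 0xF3 = 11110011 → 4-byte char (#10). Advance 4.
Reached end at offset 31 after 10 code points.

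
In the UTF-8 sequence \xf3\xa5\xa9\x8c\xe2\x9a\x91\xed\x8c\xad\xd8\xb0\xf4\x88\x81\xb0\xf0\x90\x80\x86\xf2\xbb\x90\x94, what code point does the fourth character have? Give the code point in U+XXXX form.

U+0630

Offset 0: leading byte 0xF3 = 11110011 → 4-byte char #1 = F3 A5 A9 8C.
Offset 4: leading byte 0xE2 = 11100010 → 3-byte char #2 = E2 9A 91.
Offset 7: leading byte 0xED = 11101101 → 3-byte char #3 = ED 8C AD.
Offset 10: leading byte 0xD8 = 11011000 → 2-byte char #4 = D8 B0.
Leading byte 0xD8 = 11011000 matches 110xxxxx → 2-byte sequence.
Byte 1: 0xD8 = 11011000, payload 11000 (5 bits).
Byte 2: 0xB0 = 10110000 (10xxxxxx ✓), payload 110000.
Concatenate: 11000110000 = 0x630 (11 bits → U+0630).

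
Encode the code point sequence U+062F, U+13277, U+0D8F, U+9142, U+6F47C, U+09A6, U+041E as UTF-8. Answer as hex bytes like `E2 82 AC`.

D8 AF F0 93 89 B7 E0 B6 8F E9 85 82 F1 AF 91 BC E0 A6 A6 D0 9E

U+062F: 2-byte form → D8 AF.
U+13277: 4-byte form → F0 93 89 B7.
U+0D8F: 3-byte form → E0 B6 8F.
U+9142: 3-byte form → E9 85 82.
U+6F47C: 4-byte form → F1 AF 91 BC.
U+09A6: 3-byte form → E0 A6 A6.
U+041E: 2-byte form → D0 9E.
Concatenated (21 bytes): D8 AF F0 93 89 B7 E0 B6 8F E9 85 82 F1 AF 91 BC E0 A6 A6 D0 9E.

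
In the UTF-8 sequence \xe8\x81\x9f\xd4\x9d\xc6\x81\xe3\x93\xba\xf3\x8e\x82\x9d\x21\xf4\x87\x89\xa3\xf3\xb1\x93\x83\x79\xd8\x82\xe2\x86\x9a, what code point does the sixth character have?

U+0021

Offset 0: leading byte 0xE8 = 11101000 → 3-byte char #1 = E8 81 9F.
Offset 3: leading byte 0xD4 = 11010100 → 2-byte char #2 = D4 9D.
Offset 5: leading byte 0xC6 = 11000110 → 2-byte char #3 = C6 81.
Offset 7: leading byte 0xE3 = 11100011 → 3-byte char #4 = E3 93 BA.
Offset 10: leading byte 0xF3 = 11110011 → 4-byte char #5 = F3 8E 82 9D.
Offset 14: leading byte 0x21 = 00100001 → 1-byte char #6 = 21.
Leading byte 0x21 = 00100001 matches 0xxxxxxx → 1-byte sequence.
Byte 1: 0x21 = 00100001, payload 0100001 (7 bits).
Concatenate: 0100001 = 0x21 (7 bits → U+0021).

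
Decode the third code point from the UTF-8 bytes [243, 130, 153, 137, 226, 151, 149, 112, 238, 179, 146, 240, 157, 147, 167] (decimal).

U+0070

Offset 0: leading byte 0xF3 = 11110011 → 4-byte char #1 = F3 82 99 89.
Offset 4: leading byte 0xE2 = 11100010 → 3-byte char #2 = E2 97 95.
Offset 7: leading byte 0x70 = 01110000 → 1-byte char #3 = 70.
Leading byte 0x70 = 01110000 matches 0xxxxxxx → 1-byte sequence.
Byte 1: 0x70 = 01110000, payload 1110000 (7 bits).
Concatenate: 1110000 = 0x70 (7 bits → U+0070).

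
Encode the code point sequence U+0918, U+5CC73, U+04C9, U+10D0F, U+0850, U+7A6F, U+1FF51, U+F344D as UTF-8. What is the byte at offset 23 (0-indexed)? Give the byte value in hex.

0xF3

U+0918 → 3-byte form E0 A4 98 at offsets 0–2.
U+5CC73 → 4-byte form F1 9C B1 B3 at offsets 3–6.
U+04C9 → 2-byte form D3 89 at offsets 7–8.
U+10D0F → 4-byte form F0 90 B4 8F at offsets 9–12.
U+0850 → 3-byte form E0 A1 90 at offsets 13–15.
U+7A6F → 3-byte form E7 A9 AF at offsets 16–18.
U+1FF51 → 4-byte form F0 9F BD 91 at offsets 19–22.
U+F344D → 4-byte form F3 B3 91 8D at offsets 23–26.
Offset 23 falls in char 8's range; it's byte 1 of F3 B3 91 8D = 0xF3.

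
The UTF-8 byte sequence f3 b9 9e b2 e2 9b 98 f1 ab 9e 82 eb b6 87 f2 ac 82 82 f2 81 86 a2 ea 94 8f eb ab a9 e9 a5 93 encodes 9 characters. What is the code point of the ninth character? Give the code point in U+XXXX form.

U+9953

Offset 0: leading byte 0xF3 = 11110011 → 4-byte char #1 = F3 B9 9E B2.
Offset 4: leading byte 0xE2 = 11100010 → 3-byte char #2 = E2 9B 98.
Offset 7: leading byte 0xF1 = 11110001 → 4-byte char #3 = F1 AB 9E 82.
Offset 11: leading byte 0xEB = 11101011 → 3-byte char #4 = EB B6 87.
Offset 14: leading byte 0xF2 = 11110010 → 4-byte char #5 = F2 AC 82 82.
Offset 18: leading byte 0xF2 = 11110010 → 4-byte char #6 = F2 81 86 A2.
Offset 22: leading byte 0xEA = 11101010 → 3-byte char #7 = EA 94 8F.
Offset 25: leading byte 0xEB = 11101011 → 3-byte char #8 = EB AB A9.
Offset 28: leading byte 0xE9 = 11101001 → 3-byte char #9 = E9 A5 93.
Leading byte 0xE9 = 11101001 matches 1110xxxx → 3-byte sequence.
Byte 1: 0xE9 = 11101001, payload 1001 (4 bits).
Byte 2: 0xA5 = 10100101 (10xxxxxx ✓), payload 100101.
Byte 3: 0x93 = 10010011 (10xxxxxx ✓), payload 010011.
Concatenate: 1001100101010011 = 0x9953 (16 bits → U+9953).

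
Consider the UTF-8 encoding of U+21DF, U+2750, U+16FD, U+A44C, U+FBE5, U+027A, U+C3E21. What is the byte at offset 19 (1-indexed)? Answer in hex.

0x83

1-indexed offset 19 is 0-indexed offset 18.
U+21DF → 3-byte form E2 87 9F at offsets 0–2.
U+2750 → 3-byte form E2 9D 90 at offsets 3–5.
U+16FD → 3-byte form E1 9B BD at offsets 6–8.
U+A44C → 3-byte form EA 91 8C at offsets 9–11.
U+FBE5 → 3-byte form EF AF A5 at offsets 12–14.
U+027A → 2-byte form C9 BA at offsets 15–16.
U+C3E21 → 4-byte form F3 83 B8 A1 at offsets 17–20.
Offset 18 falls in char 7's range; it's byte 2 of F3 83 B8 A1 = 0x83.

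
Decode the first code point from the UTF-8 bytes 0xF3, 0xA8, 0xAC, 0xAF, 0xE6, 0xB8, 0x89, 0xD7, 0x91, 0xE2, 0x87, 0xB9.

Offset 0: leading byte 0xF3 = 11110011 → 4-byte char #1 = F3 A8 AC AF.
Leading byte 0xF3 = 11110011 matches 11110xxx → 4-byte sequence.
Byte 1: 0xF3 = 11110011, payload 011 (3 bits).
Byte 2: 0xA8 = 10101000 (10xxxxxx ✓), payload 101000.
Byte 3: 0xAC = 10101100 (10xxxxxx ✓), payload 101100.
Byte 4: 0xAF = 10101111 (10xxxxxx ✓), payload 101111.
Concatenate: 011101000101100101111 = 0xE8B2F (21 bits → U+E8B2F).

U+E8B2F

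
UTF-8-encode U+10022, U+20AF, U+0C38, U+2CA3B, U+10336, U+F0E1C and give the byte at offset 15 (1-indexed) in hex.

0xF0

1-indexed offset 15 is 0-indexed offset 14.
U+10022 → 4-byte form F0 90 80 A2 at offsets 0–3.
U+20AF → 3-byte form E2 82 AF at offsets 4–6.
U+0C38 → 3-byte form E0 B0 B8 at offsets 7–9.
U+2CA3B → 4-byte form F0 AC A8 BB at offsets 10–13.
U+10336 → 4-byte form F0 90 8C B6 at offsets 14–17.
Offset 14 falls in char 5's range; it's byte 1 of F0 90 8C B6 = 0xF0.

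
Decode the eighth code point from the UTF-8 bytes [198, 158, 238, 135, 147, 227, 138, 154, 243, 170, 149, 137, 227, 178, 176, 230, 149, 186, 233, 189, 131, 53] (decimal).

Offset 0: leading byte 0xC6 = 11000110 → 2-byte char #1 = C6 9E.
Offset 2: leading byte 0xEE = 11101110 → 3-byte char #2 = EE 87 93.
Offset 5: leading byte 0xE3 = 11100011 → 3-byte char #3 = E3 8A 9A.
Offset 8: leading byte 0xF3 = 11110011 → 4-byte char #4 = F3 AA 95 89.
Offset 12: leading byte 0xE3 = 11100011 → 3-byte char #5 = E3 B2 B0.
Offset 15: leading byte 0xE6 = 11100110 → 3-byte char #6 = E6 95 BA.
Offset 18: leading byte 0xE9 = 11101001 → 3-byte char #7 = E9 BD 83.
Offset 21: leading byte 0x35 = 00110101 → 1-byte char #8 = 35.
Leading byte 0x35 = 00110101 matches 0xxxxxxx → 1-byte sequence.
Byte 1: 0x35 = 00110101, payload 0110101 (7 bits).
Concatenate: 0110101 = 0x35 (7 bits → U+0035).

U+0035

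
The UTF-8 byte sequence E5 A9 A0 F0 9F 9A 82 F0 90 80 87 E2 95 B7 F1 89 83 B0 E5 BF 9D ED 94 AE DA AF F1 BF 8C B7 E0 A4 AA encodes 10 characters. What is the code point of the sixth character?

U+5FDD

Offset 0: leading byte 0xE5 = 11100101 → 3-byte char #1 = E5 A9 A0.
Offset 3: leading byte 0xF0 = 11110000 → 4-byte char #2 = F0 9F 9A 82.
Offset 7: leading byte 0xF0 = 11110000 → 4-byte char #3 = F0 90 80 87.
Offset 11: leading byte 0xE2 = 11100010 → 3-byte char #4 = E2 95 B7.
Offset 14: leading byte 0xF1 = 11110001 → 4-byte char #5 = F1 89 83 B0.
Offset 18: leading byte 0xE5 = 11100101 → 3-byte char #6 = E5 BF 9D.
Leading byte 0xE5 = 11100101 matches 1110xxxx → 3-byte sequence.
Byte 1: 0xE5 = 11100101, payload 0101 (4 bits).
Byte 2: 0xBF = 10111111 (10xxxxxx ✓), payload 111111.
Byte 3: 0x9D = 10011101 (10xxxxxx ✓), payload 011101.
Concatenate: 0101111111011101 = 0x5FDD (16 bits → U+5FDD).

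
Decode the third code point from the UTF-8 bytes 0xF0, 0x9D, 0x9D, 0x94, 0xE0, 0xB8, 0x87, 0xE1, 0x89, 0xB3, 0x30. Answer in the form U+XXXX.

Offset 0: leading byte 0xF0 = 11110000 → 4-byte char #1 = F0 9D 9D 94.
Offset 4: leading byte 0xE0 = 11100000 → 3-byte char #2 = E0 B8 87.
Offset 7: leading byte 0xE1 = 11100001 → 3-byte char #3 = E1 89 B3.
Leading byte 0xE1 = 11100001 matches 1110xxxx → 3-byte sequence.
Byte 1: 0xE1 = 11100001, payload 0001 (4 bits).
Byte 2: 0x89 = 10001001 (10xxxxxx ✓), payload 001001.
Byte 3: 0xB3 = 10110011 (10xxxxxx ✓), payload 110011.
Concatenate: 0001001001110011 = 0x1273 (16 bits → U+1273).

U+1273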